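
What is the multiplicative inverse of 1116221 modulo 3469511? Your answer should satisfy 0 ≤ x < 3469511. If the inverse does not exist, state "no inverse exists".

Extended Euclidean algorithm:
3469511 = 3·1116221 + 120848
1116221 = 9·120848 + 28589
120848 = 4·28589 + 6492
28589 = 4·6492 + 2621
6492 = 2·2621 + 1250
2621 = 2·1250 + 121
1250 = 10·121 + 40
121 = 3·40 + 1
40 = 40·1 + 0
The gcd is 1. Working backward:
1 = 121 − 3·40
1 = −3·1250 + 31·121
1 = 31·2621 − 65·1250
1 = −65·6492 + 161·2621
1 = 161·28589 − 709·6492
1 = −709·120848 + 2997·28589
1 = 2997·1116221 − 27682·120848
1 = −27682·3469511 + 86043·1116221
So 1116221·86043 ≡ 1 (mod 3469511).

86043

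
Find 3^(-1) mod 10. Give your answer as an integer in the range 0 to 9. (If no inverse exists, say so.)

7

Extended Euclidean algorithm:
10 = 3×3 + 1
3 = 3×1 + 0
The gcd is 1. Working backward:
1 = 10 − 3·3
So 3·(-3) ≡ 1 (mod 10), and -3 ≡ 7 (mod 10).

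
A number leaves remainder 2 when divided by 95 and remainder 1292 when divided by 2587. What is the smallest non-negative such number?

117707

Write x = 2 + 95·k. Then 95·k ≡ 1292 − 2 ≡ 1290 (mod 2587).
Need 95⁻¹ mod 2587. Extended Euclid on (2587, 95):
2587 = 27·95 + 22
95 = 4·22 + 7
22 = 3·7 + 1
7 = 7·1 + 0
Back-substitute:
1 = 22 − 3·7
1 = −3·95 + 13·22
1 = 13·2587 − 354·95
95⁻¹ ≡ 2233 (mod 2587), so k ≡ 2233·1290 ≡ 1239 (mod 2587).
x = 2 + 95·1239 = 117707.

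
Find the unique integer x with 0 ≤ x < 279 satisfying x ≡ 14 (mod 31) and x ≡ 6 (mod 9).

231

Write x = 14 + 31·k. Then 31·k ≡ 6 − 14 ≡ 1 (mod 9).
Need 31⁻¹ mod 9. Extended Euclid on (9, 4):
9 = 2×4 + 1
4 = 4×1 + 0
Back-substitute:
1 = 9 − 2·4
31⁻¹ ≡ 7 (mod 9), so k ≡ 7·1 ≡ 7 (mod 9).
x = 14 + 31·7 = 231.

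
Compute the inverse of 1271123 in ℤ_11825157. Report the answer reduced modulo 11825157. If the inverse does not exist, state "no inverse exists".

Run Euclid on (11825157, 1271123):
11825157 = 9*1271123 + 385050
1271123 = 3*385050 + 115973
385050 = 3*115973 + 37131
115973 = 3*37131 + 4580
37131 = 8*4580 + 491
4580 = 9*491 + 161
491 = 3*161 + 8
161 = 20*8 + 1
8 = 8*1 + 0
gcd = 1, so the inverse exists. Back-substitute:
1 = 161 − 20·8
1 = −20·491 + 61·161
1 = 61·4580 − 569·491
1 = −569·37131 + 4613·4580
1 = 4613·115973 − 14408·37131
1 = −14408·385050 + 47837·115973
1 = 47837·1271123 − 157919·385050
1 = −157919·11825157 + 1469108·1271123
So 1271123·1469108 ≡ 1 (mod 11825157).

1469108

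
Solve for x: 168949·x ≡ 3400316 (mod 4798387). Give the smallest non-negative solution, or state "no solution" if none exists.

gcd(168949, 4798387):
4798387 = 28*168949 + 67815
168949 = 2*67815 + 33319
67815 = 2*33319 + 1177
33319 = 28*1177 + 363
1177 = 3*363 + 88
363 = 4*88 + 11
88 = 8*11 + 0
gcd = 11, but 11 ∤ 3400316, so the congruence has no solution.

no solution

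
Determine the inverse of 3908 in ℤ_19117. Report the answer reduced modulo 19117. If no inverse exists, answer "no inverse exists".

Apply the Euclidean algorithm to 19117 and 3908:
19117 = 4*3908 + 3485
3908 = 1*3485 + 423
3485 = 8*423 + 101
423 = 4*101 + 19
101 = 5*19 + 6
19 = 3*6 + 1
6 = 6*1 + 0
The gcd is 1. Working backward:
1 = 19 − 3·6
1 = −3·101 + 16·19
1 = 16·423 − 67·101
1 = −67·3485 + 552·423
1 = 552·3908 − 619·3485
1 = −619·19117 + 3028·3908
So 3908·3028 ≡ 1 (mod 19117).

3028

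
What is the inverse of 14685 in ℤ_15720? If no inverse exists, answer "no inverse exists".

no inverse exists

Euclidean algorithm on 15720, 14685:
15720 = 1*14685 + 1035
14685 = 14*1035 + 195
1035 = 5*195 + 60
195 = 3*60 + 15
60 = 4*15 + 0
The gcd is 15, not 1, hence no inverse exists.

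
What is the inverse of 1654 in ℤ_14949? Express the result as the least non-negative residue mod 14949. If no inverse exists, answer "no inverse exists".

Extended Euclidean algorithm:
14949 = 9·1654 + 63
1654 = 26·63 + 16
63 = 3·16 + 15
16 = 1·15 + 1
15 = 15·1 + 0
Since gcd(1654, 14949) = 1, back-substitute to write 1 as a combination:
1 = 16 − 15
1 = −63 + 4·16
1 = 4·1654 − 105·63
1 = −105·14949 + 949·1654
So 1654·949 ≡ 1 (mod 14949).

949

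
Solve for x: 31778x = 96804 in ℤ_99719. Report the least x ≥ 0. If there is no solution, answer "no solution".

First find gcd(31778, 99719):
99719 = 3·31778 + 4385
31778 = 7·4385 + 1083
4385 = 4·1083 + 53
1083 = 20·53 + 23
53 = 2·23 + 7
23 = 3·7 + 2
7 = 3·2 + 1
2 = 2·1 + 0
gcd = 1, so a unique solution mod 99719 exists.
Back-substitute for the Bézout coefficients:
1 = 7 − 3·2
1 = −3·23 + 10·7
1 = 10·53 − 23·23
1 = −23·1083 + 470·53
1 = 470·4385 − 1903·1083
1 = −1903·31778 + 13791·4385
1 = 13791·99719 − 43276·31778
So 31778·(-43276) ≡ 1 (mod 99719), giving 31778⁻¹ ≡ 56443.
x ≡ 31778⁻¹·96804 ≡ 56443·96804 ≡ 5005 (mod 99719).

5005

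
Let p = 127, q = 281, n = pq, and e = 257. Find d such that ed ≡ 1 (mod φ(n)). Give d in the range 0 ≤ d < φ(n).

10433

φ(n) = (p−1)(q−1) = 126·280 = 35280.
Need d with 257·d ≡ 1 (mod 35280). Apply the extended Euclidean algorithm:
35280 = 137×257 + 71
257 = 3×71 + 44
71 = 1×44 + 27
44 = 1×27 + 17
27 = 1×17 + 10
17 = 1×10 + 7
10 = 1×7 + 3
7 = 2×3 + 1
3 = 3×1 + 0
Back-substitute:
1 = 7 − 2·3
1 = −2·10 + 3·7
1 = 3·17 − 5·10
1 = −5·27 + 8·17
1 = 8·44 − 13·27
1 = −13·71 + 21·44
1 = 21·257 − 76·71
1 = −76·35280 + 10433·257
So 257·10433 ≡ 1 (mod 35280), hence d = 10433.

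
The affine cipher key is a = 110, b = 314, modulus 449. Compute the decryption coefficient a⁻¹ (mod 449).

249

Run Euclid on (449, 110):
449 = 4*110 + 9
110 = 12*9 + 2
9 = 4*2 + 1
2 = 2*1 + 0
Since gcd(110, 449) = 1, back-substitute to write 1 as a combination:
1 = 9 − 4·2
1 = −4·110 + 49·9
1 = 49·449 − 200·110
So 110·(-200) ≡ 1 (mod 449), and -200 ≡ 249 (mod 449).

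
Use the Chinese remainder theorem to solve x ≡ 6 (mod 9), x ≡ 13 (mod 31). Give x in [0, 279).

168

Write x = 6 + 9·k. Then 9·k ≡ 13 − 6 ≡ 7 (mod 31).
Need 9⁻¹ mod 31. Extended Euclid on (31, 9):
31 = 3·9 + 4
9 = 2·4 + 1
4 = 4·1 + 0
Back-substitute:
1 = 9 − 2·4
1 = −2·31 + 7·9
9⁻¹ ≡ 7 (mod 31), so k ≡ 7·7 ≡ 18 (mod 31).
x = 6 + 9·18 = 168.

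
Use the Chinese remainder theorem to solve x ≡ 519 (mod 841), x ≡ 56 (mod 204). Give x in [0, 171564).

Write x = 519 + 841·k. Then 841·k ≡ 56 − 519 ≡ 149 (mod 204).
Need 841⁻¹ mod 204. Extended Euclid on (204, 25):
204 = 8·25 + 4
25 = 6·4 + 1
4 = 4·1 + 0
Back-substitute:
1 = 25 − 6·4
1 = −6·204 + 49·25
841⁻¹ ≡ 49 (mod 204), so k ≡ 49·149 ≡ 161 (mod 204).
x = 519 + 841·161 = 135920.

135920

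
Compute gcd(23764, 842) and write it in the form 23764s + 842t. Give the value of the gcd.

Repeated division:
23764 = 28×842 + 188
842 = 4×188 + 90
188 = 2×90 + 8
90 = 11×8 + 2
8 = 4×2 + 0
gcd(23764, 842) = 2.
Working backward:
2 = 90 − 11·8
2 = −11·188 + 23·90
2 = 23·842 − 103·188
2 = −103·23764 + 2907·842
So 2 = (-103)·23764 + (2907)·842.

2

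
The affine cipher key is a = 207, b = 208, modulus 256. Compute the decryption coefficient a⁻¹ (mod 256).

47

Extended Euclidean algorithm:
256 = 1*207 + 49
207 = 4*49 + 11
49 = 4*11 + 5
11 = 2*5 + 1
5 = 5*1 + 0
Since gcd(207, 256) = 1, back-substitute to write 1 as a combination:
1 = 11 − 2·5
1 = −2·49 + 9·11
1 = 9·207 − 38·49
1 = −38·256 + 47·207
So 207·47 ≡ 1 (mod 256).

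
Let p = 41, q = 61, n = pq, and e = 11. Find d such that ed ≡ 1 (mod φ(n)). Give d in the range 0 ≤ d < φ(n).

1091

φ(n) = (p−1)(q−1) = 40·60 = 2400.
Need d with 11·d ≡ 1 (mod 2400). Apply the extended Euclidean algorithm:
2400 = 218×11 + 2
11 = 5×2 + 1
2 = 2×1 + 0
Back-substitute:
1 = 11 − 5·2
1 = −5·2400 + 1091·11
So 11·1091 ≡ 1 (mod 2400), hence d = 1091.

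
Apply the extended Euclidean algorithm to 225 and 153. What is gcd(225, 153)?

Repeated division:
225 = 1×153 + 72
153 = 2×72 + 9
72 = 8×9 + 0
gcd(225, 153) = 9.
Back-substituting:
9 = 153 − 2·72
9 = −2·225 + 3·153
So 9 = (-2)·225 + (3)·153.

9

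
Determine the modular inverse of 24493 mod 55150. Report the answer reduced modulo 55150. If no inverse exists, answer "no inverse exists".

12857

Run Euclid on (55150, 24493):
55150 = 2×24493 + 6164
24493 = 3×6164 + 6001
6164 = 1×6001 + 163
6001 = 36×163 + 133
163 = 1×133 + 30
133 = 4×30 + 13
30 = 2×13 + 4
13 = 3×4 + 1
4 = 4×1 + 0
gcd = 1, so the inverse exists. Back-substitute:
1 = 13 − 3·4
1 = −3·30 + 7·13
1 = 7·133 − 31·30
1 = −31·163 + 38·133
1 = 38·6001 − 1399·163
1 = −1399·6164 + 1437·6001
1 = 1437·24493 − 5710·6164
1 = −5710·55150 + 12857·24493
So 24493·12857 ≡ 1 (mod 55150).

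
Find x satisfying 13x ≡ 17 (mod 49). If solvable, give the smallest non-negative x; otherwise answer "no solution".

First find gcd(13, 49):
49 = 3*13 + 10
13 = 1*10 + 3
10 = 3*3 + 1
3 = 3*1 + 0
gcd = 1, so a unique solution mod 49 exists.
Back-substitute for the Bézout coefficients:
1 = 10 − 3·3
1 = −3·13 + 4·10
1 = 4·49 − 15·13
So 13·(-15) ≡ 1 (mod 49), giving 13⁻¹ ≡ 34.
x ≡ 13⁻¹·17 ≡ 34·17 ≡ 39 (mod 49).

39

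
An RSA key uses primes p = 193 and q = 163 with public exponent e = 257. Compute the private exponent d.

φ(n) = (p−1)(q−1) = 192·162 = 31104.
Need d with 257·d ≡ 1 (mod 31104). Apply the extended Euclidean algorithm:
31104 = 121*257 + 7
257 = 36*7 + 5
7 = 1*5 + 2
5 = 2*2 + 1
2 = 2*1 + 0
Back-substitute:
1 = 5 − 2·2
1 = −2·7 + 3·5
1 = 3·257 − 110·7
1 = −110·31104 + 13313·257
So 257·13313 ≡ 1 (mod 31104), hence d = 13313.

13313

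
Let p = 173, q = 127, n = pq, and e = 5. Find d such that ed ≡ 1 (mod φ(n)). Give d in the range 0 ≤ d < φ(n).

8669

φ(n) = (p−1)(q−1) = 172·126 = 21672.
Need d with 5·d ≡ 1 (mod 21672). Apply the extended Euclidean algorithm:
21672 = 4334×5 + 2
5 = 2×2 + 1
2 = 2×1 + 0
Back-substitute:
1 = 5 − 2·2
1 = −2·21672 + 8669·5
So 5·8669 ≡ 1 (mod 21672), hence d = 8669.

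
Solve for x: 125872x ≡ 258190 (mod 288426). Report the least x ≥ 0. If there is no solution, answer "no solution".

33010

First find gcd(125872, 288426):
288426 = 2*125872 + 36682
125872 = 3*36682 + 15826
36682 = 2*15826 + 5030
15826 = 3*5030 + 736
5030 = 6*736 + 614
736 = 1*614 + 122
614 = 5*122 + 4
122 = 30*4 + 2
4 = 2*2 + 0
gcd = 2 and 2 | 258190, so solutions exist. Divide through by 2: 62936x ≡ 129095 (mod 144213).
Now find 62936⁻¹ mod 144213:
144213 = 2*62936 + 18341
62936 = 3*18341 + 7913
18341 = 2*7913 + 2515
7913 = 3*2515 + 368
2515 = 6*368 + 307
368 = 1*307 + 61
307 = 5*61 + 2
61 = 30*2 + 1
2 = 2*1 + 0
Back-substitute:
1 = 61 − 30·2
1 = −30·307 + 151·61
1 = 151·368 − 181·307
1 = −181·2515 + 1237·368
1 = 1237·7913 − 3892·2515
1 = −3892·18341 + 9021·7913
1 = 9021·62936 − 30955·18341
1 = −30955·144213 + 70931·62936
So 62936⁻¹ ≡ 70931 (mod 144213).
Then x ≡ 70931·129095 ≡ 33010 (mod 144213); the smallest non-negative solution is x = 33010.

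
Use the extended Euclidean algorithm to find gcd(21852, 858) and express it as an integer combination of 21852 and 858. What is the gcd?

6

Apply Euclid's algorithm to 21852 and 858:
21852 = 25×858 + 402
858 = 2×402 + 54
402 = 7×54 + 24
54 = 2×24 + 6
24 = 4×6 + 0
gcd(21852, 858) = 6.
Back-substituting:
6 = 54 − 2·24
6 = −2·402 + 15·54
6 = 15·858 − 32·402
6 = −32·21852 + 815·858
So 6 = (-32)·21852 + (815)·858.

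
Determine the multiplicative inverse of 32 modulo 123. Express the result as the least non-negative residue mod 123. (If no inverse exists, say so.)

50

gcd(123, 32) by repeated division:
123 = 3*32 + 27
32 = 1*27 + 5
27 = 5*5 + 2
5 = 2*2 + 1
2 = 2*1 + 0
gcd = 1, so the inverse exists. Back-substitute:
1 = 5 − 2·2
1 = −2·27 + 11·5
1 = 11·32 − 13·27
1 = −13·123 + 50·32
So 32·50 ≡ 1 (mod 123).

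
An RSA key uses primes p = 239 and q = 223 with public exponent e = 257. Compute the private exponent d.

36389

φ(n) = (p−1)(q−1) = 238·222 = 52836.
Need d with 257·d ≡ 1 (mod 52836). Apply the extended Euclidean algorithm:
52836 = 205×257 + 151
257 = 1×151 + 106
151 = 1×106 + 45
106 = 2×45 + 16
45 = 2×16 + 13
16 = 1×13 + 3
13 = 4×3 + 1
3 = 3×1 + 0
Back-substitute:
1 = 13 − 4·3
1 = −4·16 + 5·13
1 = 5·45 − 14·16
1 = −14·106 + 33·45
1 = 33·151 − 47·106
1 = −47·257 + 80·151
1 = 80·52836 − 16447·257
So 257·(-16447) ≡ 1 (mod 52836), hence d ≡ -16447 ≡ 36389 (mod 52836).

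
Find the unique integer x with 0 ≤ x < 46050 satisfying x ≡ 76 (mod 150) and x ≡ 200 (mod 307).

21076

Write x = 76 + 150·k. Then 150·k ≡ 200 − 76 ≡ 124 (mod 307).
Need 150⁻¹ mod 307. Extended Euclid on (307, 150):
307 = 2*150 + 7
150 = 21*7 + 3
7 = 2*3 + 1
3 = 3*1 + 0
Back-substitute:
1 = 7 − 2·3
1 = −2·150 + 43·7
1 = 43·307 − 88·150
150⁻¹ ≡ 219 (mod 307), so k ≡ 219·124 ≡ 140 (mod 307).
x = 76 + 150·140 = 21076.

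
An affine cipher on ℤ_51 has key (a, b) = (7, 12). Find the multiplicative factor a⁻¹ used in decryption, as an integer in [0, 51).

22

Run Euclid on (51, 7):
51 = 7×7 + 2
7 = 3×2 + 1
2 = 2×1 + 0
Since gcd(7, 51) = 1, back-substitute to write 1 as a combination:
1 = 7 − 3·2
1 = −3·51 + 22·7
So 7·22 ≡ 1 (mod 51).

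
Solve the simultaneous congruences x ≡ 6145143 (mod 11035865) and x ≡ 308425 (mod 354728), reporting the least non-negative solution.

Write x = 6145143 + 11035865·k. Then 11035865·k ≡ 308425 − 6145143 ≡ 193658 (mod 354728).
Need 11035865⁻¹ mod 354728. Extended Euclid on (354728, 39297):
354728 = 9·39297 + 1055
39297 = 37·1055 + 262
1055 = 4·262 + 7
262 = 37·7 + 3
7 = 2·3 + 1
3 = 3·1 + 0
Back-substitute:
1 = 7 − 2·3
1 = −2·262 + 75·7
1 = 75·1055 − 302·262
1 = −302·39297 + 11249·1055
1 = 11249·354728 − 101543·39297
11035865⁻¹ ≡ 253185 (mod 354728), so k ≡ 253185·193658 ≡ 87114 (mod 354728).
x = 6145143 + 11035865·87114 = 961384488753.

961384488753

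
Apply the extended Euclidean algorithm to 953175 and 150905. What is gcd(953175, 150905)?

5

Repeated division:
953175 = 6*150905 + 47745
150905 = 3*47745 + 7670
47745 = 6*7670 + 1725
7670 = 4*1725 + 770
1725 = 2*770 + 185
770 = 4*185 + 30
185 = 6*30 + 5
30 = 6*5 + 0
gcd(953175, 150905) = 5.
Working backward:
5 = 185 − 6·30
5 = −6·770 + 25·185
5 = 25·1725 − 56·770
5 = −56·7670 + 249·1725
5 = 249·47745 − 1550·7670
5 = −1550·150905 + 4899·47745
5 = 4899·953175 − 30944·150905
So 5 = (4899)·953175 + (-30944)·150905.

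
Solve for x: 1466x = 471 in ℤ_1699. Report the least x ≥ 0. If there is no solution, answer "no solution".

873

First find gcd(1466, 1699):
1699 = 1*1466 + 233
1466 = 6*233 + 68
233 = 3*68 + 29
68 = 2*29 + 10
29 = 2*10 + 9
10 = 1*9 + 1
9 = 9*1 + 0
gcd = 1, so a unique solution mod 1699 exists.
Back-substitute for the Bézout coefficients:
1 = 10 − 9
1 = −29 + 3·10
1 = 3·68 − 7·29
1 = −7·233 + 24·68
1 = 24·1466 − 151·233
1 = −151·1699 + 175·1466
So 1466·(175) ≡ 1 (mod 1699), giving 1466⁻¹ ≡ 175.
x ≡ 1466⁻¹·471 ≡ 175·471 ≡ 873 (mod 1699).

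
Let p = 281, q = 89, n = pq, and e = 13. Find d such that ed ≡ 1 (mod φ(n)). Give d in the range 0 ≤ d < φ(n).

φ(n) = (p−1)(q−1) = 280·88 = 24640.
Need d with 13·d ≡ 1 (mod 24640). Apply the extended Euclidean algorithm:
24640 = 1895×13 + 5
13 = 2×5 + 3
5 = 1×3 + 2
3 = 1×2 + 1
2 = 2×1 + 0
Back-substitute:
1 = 3 − 2
1 = −5 + 2·3
1 = 2·13 − 5·5
1 = −5·24640 + 9477·13
So 13·9477 ≡ 1 (mod 24640), hence d = 9477.

9477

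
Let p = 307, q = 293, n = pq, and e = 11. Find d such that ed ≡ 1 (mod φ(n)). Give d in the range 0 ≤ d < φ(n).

φ(n) = (p−1)(q−1) = 306·292 = 89352.
Need d with 11·d ≡ 1 (mod 89352). Apply the extended Euclidean algorithm:
89352 = 8122×11 + 10
11 = 1×10 + 1
10 = 10×1 + 0
Back-substitute:
1 = 11 − 10
1 = −89352 + 8123·11
So 11·8123 ≡ 1 (mod 89352), hence d = 8123.

8123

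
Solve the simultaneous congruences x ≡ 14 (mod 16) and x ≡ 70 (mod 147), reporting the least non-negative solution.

Write x = 14 + 16·k. Then 16·k ≡ 70 − 14 ≡ 56 (mod 147).
Need 16⁻¹ mod 147. Extended Euclid on (147, 16):
147 = 9*16 + 3
16 = 5*3 + 1
3 = 3*1 + 0
Back-substitute:
1 = 16 − 5·3
1 = −5·147 + 46·16
16⁻¹ ≡ 46 (mod 147), so k ≡ 46·56 ≡ 77 (mod 147).
x = 14 + 16·77 = 1246.

1246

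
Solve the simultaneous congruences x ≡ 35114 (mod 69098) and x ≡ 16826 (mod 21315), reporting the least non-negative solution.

Write x = 35114 + 69098·k. Then 69098·k ≡ 16826 − 35114 ≡ 3027 (mod 21315).
Need 69098⁻¹ mod 21315. Extended Euclid on (21315, 5153):
21315 = 4×5153 + 703
5153 = 7×703 + 232
703 = 3×232 + 7
232 = 33×7 + 1
7 = 7×1 + 0
Back-substitute:
1 = 232 − 33·7
1 = −33·703 + 100·232
1 = 100·5153 − 733·703
1 = −733·21315 + 3032·5153
69098⁻¹ ≡ 3032 (mod 21315), so k ≡ 3032·3027 ≡ 12414 (mod 21315).
x = 35114 + 69098·12414 = 857817686.

857817686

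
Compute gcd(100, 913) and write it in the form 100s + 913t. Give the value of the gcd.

1

Euclidean algorithm:
913 = 9×100 + 13
100 = 7×13 + 9
13 = 1×9 + 4
9 = 2×4 + 1
4 = 4×1 + 0
gcd(100, 913) = 1.
Express as a combination:
1 = 9 − 2·4
1 = −2·13 + 3·9
1 = 3·100 − 23·13
1 = −23·913 + 210·100
So 1 = (-23)·913 + (210)·100.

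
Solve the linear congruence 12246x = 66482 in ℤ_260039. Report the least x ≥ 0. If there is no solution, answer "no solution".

First find gcd(12246, 260039):
260039 = 21×12246 + 2873
12246 = 4×2873 + 754
2873 = 3×754 + 611
754 = 1×611 + 143
611 = 4×143 + 39
143 = 3×39 + 26
39 = 1×26 + 13
26 = 2×13 + 0
gcd = 13 and 13 | 66482, so solutions exist. Divide through by 13: 942x ≡ 5114 (mod 20003).
Now find 942⁻¹ mod 20003:
20003 = 21·942 + 221
942 = 4·221 + 58
221 = 3·58 + 47
58 = 1·47 + 11
47 = 4·11 + 3
11 = 3·3 + 2
3 = 1·2 + 1
2 = 2·1 + 0
Back-substitute:
1 = 3 − 2
1 = −11 + 4·3
1 = 4·47 − 17·11
1 = −17·58 + 21·47
1 = 21·221 − 80·58
1 = −80·942 + 341·221
1 = 341·20003 − 7241·942
So 942·(-7241) ≡ 1 (mod 20003), i.e. 942⁻¹ ≡ 12762.
Then x ≡ 12762·5114 ≡ 15082 (mod 20003); the smallest non-negative solution is x = 15082.

15082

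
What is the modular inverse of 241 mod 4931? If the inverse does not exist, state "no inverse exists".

Run Euclid on (4931, 241):
4931 = 20*241 + 111
241 = 2*111 + 19
111 = 5*19 + 16
19 = 1*16 + 3
16 = 5*3 + 1
3 = 3*1 + 0
The gcd is 1. Working backward:
1 = 16 − 5·3
1 = −5·19 + 6·16
1 = 6·111 − 35·19
1 = −35·241 + 76·111
1 = 76·4931 − 1555·241
Hence 241⁻¹ ≡ -1555 ≡ 3376 (mod 4931).

3376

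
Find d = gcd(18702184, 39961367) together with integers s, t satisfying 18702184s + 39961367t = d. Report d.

1

Repeated division:
39961367 = 2·18702184 + 2556999
18702184 = 7·2556999 + 803191
2556999 = 3·803191 + 147426
803191 = 5·147426 + 66061
147426 = 2·66061 + 15304
66061 = 4·15304 + 4845
15304 = 3·4845 + 769
4845 = 6·769 + 231
769 = 3·231 + 76
231 = 3·76 + 3
76 = 25·3 + 1
3 = 3·1 + 0
gcd(18702184, 39961367) = 1.
Working backward:
1 = 76 − 25·3
1 = −25·231 + 76·76
1 = 76·769 − 253·231
1 = −253·4845 + 1594·769
1 = 1594·15304 − 5035·4845
1 = −5035·66061 + 21734·15304
1 = 21734·147426 − 48503·66061
1 = −48503·803191 + 264249·147426
1 = 264249·2556999 − 841250·803191
1 = −841250·18702184 + 6152999·2556999
1 = 6152999·39961367 − 13147248·18702184
So 1 = (6152999)·39961367 + (-13147248)·18702184.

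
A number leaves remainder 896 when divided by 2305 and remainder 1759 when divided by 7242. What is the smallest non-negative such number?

10039171

Write x = 896 + 2305·k. Then 2305·k ≡ 1759 − 896 ≡ 863 (mod 7242).
Need 2305⁻¹ mod 7242. Extended Euclid on (7242, 2305):
7242 = 3·2305 + 327
2305 = 7·327 + 16
327 = 20·16 + 7
16 = 2·7 + 2
7 = 3·2 + 1
2 = 2·1 + 0
Back-substitute:
1 = 7 − 3·2
1 = −3·16 + 7·7
1 = 7·327 − 143·16
1 = −143·2305 + 1008·327
1 = 1008·7242 − 3167·2305
2305⁻¹ ≡ 4075 (mod 7242), so k ≡ 4075·863 ≡ 4355 (mod 7242).
x = 896 + 2305·4355 = 10039171.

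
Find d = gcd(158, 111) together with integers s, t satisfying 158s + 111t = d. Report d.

Apply Euclid's algorithm to 158 and 111:
158 = 1×111 + 47
111 = 2×47 + 17
47 = 2×17 + 13
17 = 1×13 + 4
13 = 3×4 + 1
4 = 4×1 + 0
gcd(158, 111) = 1.
Express as a combination:
1 = 13 − 3·4
1 = −3·17 + 4·13
1 = 4·47 − 11·17
1 = −11·111 + 26·47
1 = 26·158 − 37·111
So 1 = (26)·158 + (-37)·111.

1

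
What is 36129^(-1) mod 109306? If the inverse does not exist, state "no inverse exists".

33779

gcd(109306, 36129) by repeated division:
109306 = 3*36129 + 919
36129 = 39*919 + 288
919 = 3*288 + 55
288 = 5*55 + 13
55 = 4*13 + 3
13 = 4*3 + 1
3 = 3*1 + 0
The gcd is 1. Working backward:
1 = 13 − 4·3
1 = −4·55 + 17·13
1 = 17·288 − 89·55
1 = −89·919 + 284·288
1 = 284·36129 − 11165·919
1 = −11165·109306 + 33779·36129
So 36129·33779 ≡ 1 (mod 109306).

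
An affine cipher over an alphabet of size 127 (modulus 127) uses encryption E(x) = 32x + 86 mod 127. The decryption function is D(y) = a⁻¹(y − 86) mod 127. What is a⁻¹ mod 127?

4

Extended Euclidean algorithm:
127 = 3×32 + 31
32 = 1×31 + 1
31 = 31×1 + 0
The gcd is 1. Working backward:
1 = 32 − 31
1 = −127 + 4·32
So 32·4 ≡ 1 (mod 127).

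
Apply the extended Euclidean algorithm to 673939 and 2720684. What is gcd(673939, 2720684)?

1

Apply Euclid's algorithm to 2720684 and 673939:
2720684 = 4·673939 + 24928
673939 = 27·24928 + 883
24928 = 28·883 + 204
883 = 4·204 + 67
204 = 3·67 + 3
67 = 22·3 + 1
3 = 3·1 + 0
gcd(673939, 2720684) = 1.
Express as a combination:
1 = 67 − 22·3
1 = −22·204 + 67·67
1 = 67·883 − 290·204
1 = −290·24928 + 8187·883
1 = 8187·673939 − 221339·24928
1 = −221339·2720684 + 893543·673939
So 1 = (-221339)·2720684 + (893543)·673939.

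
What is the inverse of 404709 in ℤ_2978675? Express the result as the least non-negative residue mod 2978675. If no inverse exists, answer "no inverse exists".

Apply the Euclidean algorithm to 2978675 and 404709:
2978675 = 7*404709 + 145712
404709 = 2*145712 + 113285
145712 = 1*113285 + 32427
113285 = 3*32427 + 16004
32427 = 2*16004 + 419
16004 = 38*419 + 82
419 = 5*82 + 9
82 = 9*9 + 1
9 = 9*1 + 0
gcd = 1, so the inverse exists. Back-substitute:
1 = 82 − 9·9
1 = −9·419 + 46·82
1 = 46·16004 − 1757·419
1 = −1757·32427 + 3560·16004
1 = 3560·113285 − 12437·32427
1 = −12437·145712 + 15997·113285
1 = 15997·404709 − 44431·145712
1 = −44431·2978675 + 327014·404709
So 404709·327014 ≡ 1 (mod 2978675).

327014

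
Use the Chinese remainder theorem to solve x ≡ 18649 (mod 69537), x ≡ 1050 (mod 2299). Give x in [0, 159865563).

3217351

Write x = 18649 + 69537·k. Then 69537·k ≡ 1050 − 18649 ≡ 793 (mod 2299).
Need 69537⁻¹ mod 2299. Extended Euclid on (2299, 567):
2299 = 4×567 + 31
567 = 18×31 + 9
31 = 3×9 + 4
9 = 2×4 + 1
4 = 4×1 + 0
Back-substitute:
1 = 9 − 2·4
1 = −2·31 + 7·9
1 = 7·567 − 128·31
1 = −128·2299 + 519·567
69537⁻¹ ≡ 519 (mod 2299), so k ≡ 519·793 ≡ 46 (mod 2299).
x = 18649 + 69537·46 = 3217351.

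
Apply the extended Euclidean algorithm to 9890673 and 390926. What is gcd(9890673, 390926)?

1

Repeated division:
9890673 = 25×390926 + 117523
390926 = 3×117523 + 38357
117523 = 3×38357 + 2452
38357 = 15×2452 + 1577
2452 = 1×1577 + 875
1577 = 1×875 + 702
875 = 1×702 + 173
702 = 4×173 + 10
173 = 17×10 + 3
10 = 3×3 + 1
3 = 3×1 + 0
gcd(9890673, 390926) = 1.
Working backward:
1 = 10 − 3·3
1 = −3·173 + 52·10
1 = 52·702 − 211·173
1 = −211·875 + 263·702
1 = 263·1577 − 474·875
1 = −474·2452 + 737·1577
1 = 737·38357 − 11529·2452
1 = −11529·117523 + 35324·38357
1 = 35324·390926 − 117501·117523
1 = −117501·9890673 + 2972849·390926
So 1 = (-117501)·9890673 + (2972849)·390926.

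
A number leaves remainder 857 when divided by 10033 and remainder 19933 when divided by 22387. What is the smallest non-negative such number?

Write x = 857 + 10033·k. Then 10033·k ≡ 19933 − 857 ≡ 19076 (mod 22387).
Need 10033⁻¹ mod 22387. Extended Euclid on (22387, 10033):
22387 = 2*10033 + 2321
10033 = 4*2321 + 749
2321 = 3*749 + 74
749 = 10*74 + 9
74 = 8*9 + 2
9 = 4*2 + 1
2 = 2*1 + 0
Back-substitute:
1 = 9 − 4·2
1 = −4·74 + 33·9
1 = 33·749 − 334·74
1 = −334·2321 + 1035·749
1 = 1035·10033 − 4474·2321
1 = −4474·22387 + 9983·10033
10033⁻¹ ≡ 9983 (mod 22387), so k ≡ 9983·19076 ≡ 11886 (mod 22387).
x = 857 + 10033·11886 = 119253095.

119253095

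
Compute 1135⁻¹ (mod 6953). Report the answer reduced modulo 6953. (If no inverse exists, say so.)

Extended Euclidean algorithm:
6953 = 6*1135 + 143
1135 = 7*143 + 134
143 = 1*134 + 9
134 = 14*9 + 8
9 = 1*8 + 1
8 = 8*1 + 0
The gcd is 1. Working backward:
1 = 9 − 8
1 = −134 + 15·9
1 = 15·143 − 16·134
1 = −16·1135 + 127·143
1 = 127·6953 − 778·1135
So 1135·(-778) ≡ 1 (mod 6953), and -778 ≡ 6175 (mod 6953).

6175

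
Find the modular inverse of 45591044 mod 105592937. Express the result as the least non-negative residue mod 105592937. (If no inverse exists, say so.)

79476191

Apply the Euclidean algorithm to 105592937 and 45591044:
105592937 = 2·45591044 + 14410849
45591044 = 3·14410849 + 2358497
14410849 = 6·2358497 + 259867
2358497 = 9·259867 + 19694
259867 = 13·19694 + 3845
19694 = 5·3845 + 469
3845 = 8·469 + 93
469 = 5·93 + 4
93 = 23·4 + 1
4 = 4·1 + 0
The gcd is 1. Working backward:
1 = 93 − 23·4
1 = −23·469 + 116·93
1 = 116·3845 − 951·469
1 = −951·19694 + 4871·3845
1 = 4871·259867 − 64274·19694
1 = −64274·2358497 + 583337·259867
1 = 583337·14410849 − 3564296·2358497
1 = −3564296·45591044 + 11276225·14410849
1 = 11276225·105592937 − 26116746·45591044
So 45591044·(-26116746) ≡ 1 (mod 105592937), and -26116746 ≡ 79476191 (mod 105592937).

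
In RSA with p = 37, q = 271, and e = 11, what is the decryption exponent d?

φ(n) = (p−1)(q−1) = 36·270 = 9720.
Need d with 11·d ≡ 1 (mod 9720). Apply the extended Euclidean algorithm:
9720 = 883×11 + 7
11 = 1×7 + 4
7 = 1×4 + 3
4 = 1×3 + 1
3 = 3×1 + 0
Back-substitute:
1 = 4 − 3
1 = −7 + 2·4
1 = 2·11 − 3·7
1 = −3·9720 + 2651·11
So 11·2651 ≡ 1 (mod 9720), hence d = 2651.

2651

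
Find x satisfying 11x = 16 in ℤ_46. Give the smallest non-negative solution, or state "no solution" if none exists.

First find gcd(11, 46):
46 = 4·11 + 2
11 = 5·2 + 1
2 = 2·1 + 0
gcd = 1, so a unique solution mod 46 exists.
Back-substitute for the Bézout coefficients:
1 = 11 − 5·2
1 = −5·46 + 21·11
So 11·(21) ≡ 1 (mod 46), giving 11⁻¹ ≡ 21.
x ≡ 11⁻¹·16 ≡ 21·16 ≡ 14 (mod 46).

14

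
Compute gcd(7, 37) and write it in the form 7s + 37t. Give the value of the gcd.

1

Repeated division:
37 = 5*7 + 2
7 = 3*2 + 1
2 = 2*1 + 0
gcd(7, 37) = 1.
Working backward:
1 = 7 − 3·2
1 = −3·37 + 16·7
So 1 = (-3)·37 + (16)·7.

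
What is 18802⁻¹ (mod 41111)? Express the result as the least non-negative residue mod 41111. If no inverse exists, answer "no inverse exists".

Compute gcd(18802, 41111):
41111 = 2×18802 + 3507
18802 = 5×3507 + 1267
3507 = 2×1267 + 973
1267 = 1×973 + 294
973 = 3×294 + 91
294 = 3×91 + 21
91 = 4×21 + 7
21 = 3×7 + 0
Since gcd = 7 > 1, 18802 is not a unit mod 41111.

no inverse exists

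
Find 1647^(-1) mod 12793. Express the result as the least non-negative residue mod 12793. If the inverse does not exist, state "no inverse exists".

12459

Extended Euclidean algorithm:
12793 = 7×1647 + 1264
1647 = 1×1264 + 383
1264 = 3×383 + 115
383 = 3×115 + 38
115 = 3×38 + 1
38 = 38×1 + 0
Since gcd(1647, 12793) = 1, back-substitute to write 1 as a combination:
1 = 115 − 3·38
1 = −3·383 + 10·115
1 = 10·1264 − 33·383
1 = −33·1647 + 43·1264
1 = 43·12793 − 334·1647
So 1647·(-334) ≡ 1 (mod 12793), and -334 ≡ 12459 (mod 12793).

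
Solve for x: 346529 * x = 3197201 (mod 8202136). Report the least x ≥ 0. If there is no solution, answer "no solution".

6389329

First find gcd(346529, 8202136):
8202136 = 23*346529 + 231969
346529 = 1*231969 + 114560
231969 = 2*114560 + 2849
114560 = 40*2849 + 600
2849 = 4*600 + 449
600 = 1*449 + 151
449 = 2*151 + 147
151 = 1*147 + 4
147 = 36*4 + 3
4 = 1*3 + 1
3 = 3*1 + 0
gcd = 1, so a unique solution mod 8202136 exists.
Back-substitute for the Bézout coefficients:
1 = 4 − 3
1 = −147 + 37·4
1 = 37·151 − 38·147
1 = −38·449 + 113·151
1 = 113·600 − 151·449
1 = −151·2849 + 717·600
1 = 717·114560 − 28831·2849
1 = −28831·231969 + 58379·114560
1 = 58379·346529 − 87210·231969
1 = −87210·8202136 + 2064209·346529
So 346529·(2064209) ≡ 1 (mod 8202136), giving 346529⁻¹ ≡ 2064209.
x ≡ 346529⁻¹·3197201 ≡ 2064209·3197201 ≡ 6389329 (mod 8202136).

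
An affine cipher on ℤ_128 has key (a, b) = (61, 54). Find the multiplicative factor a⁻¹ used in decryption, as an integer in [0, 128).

21

Extended Euclidean algorithm:
128 = 2·61 + 6
61 = 10·6 + 1
6 = 6·1 + 0
gcd = 1, so the inverse exists. Back-substitute:
1 = 61 − 10·6
1 = −10·128 + 21·61
So 61·21 ≡ 1 (mod 128).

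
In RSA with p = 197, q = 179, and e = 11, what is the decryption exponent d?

9515

φ(n) = (p−1)(q−1) = 196·178 = 34888.
Need d with 11·d ≡ 1 (mod 34888). Apply the extended Euclidean algorithm:
34888 = 3171×11 + 7
11 = 1×7 + 4
7 = 1×4 + 3
4 = 1×3 + 1
3 = 3×1 + 0
Back-substitute:
1 = 4 − 3
1 = −7 + 2·4
1 = 2·11 − 3·7
1 = −3·34888 + 9515·11
So 11·9515 ≡ 1 (mod 34888), hence d = 9515.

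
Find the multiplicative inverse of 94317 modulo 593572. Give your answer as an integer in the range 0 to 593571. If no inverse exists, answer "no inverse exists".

195705

Extended Euclidean algorithm:
593572 = 6×94317 + 27670
94317 = 3×27670 + 11307
27670 = 2×11307 + 5056
11307 = 2×5056 + 1195
5056 = 4×1195 + 276
1195 = 4×276 + 91
276 = 3×91 + 3
91 = 30×3 + 1
3 = 3×1 + 0
gcd = 1, so the inverse exists. Back-substitute:
1 = 91 − 30·3
1 = −30·276 + 91·91
1 = 91·1195 − 394·276
1 = −394·5056 + 1667·1195
1 = 1667·11307 − 3728·5056
1 = −3728·27670 + 9123·11307
1 = 9123·94317 − 31097·27670
1 = −31097·593572 + 195705·94317
So 94317·195705 ≡ 1 (mod 593572).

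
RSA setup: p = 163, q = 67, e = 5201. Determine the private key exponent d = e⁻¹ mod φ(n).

φ(n) = (p−1)(q−1) = 162·66 = 10692.
Need d with 5201·d ≡ 1 (mod 10692). Apply the extended Euclidean algorithm:
10692 = 2·5201 + 290
5201 = 17·290 + 271
290 = 1·271 + 19
271 = 14·19 + 5
19 = 3·5 + 4
5 = 1·4 + 1
4 = 4·1 + 0
Back-substitute:
1 = 5 − 4
1 = −19 + 4·5
1 = 4·271 − 57·19
1 = −57·290 + 61·271
1 = 61·5201 − 1094·290
1 = −1094·10692 + 2249·5201
So 5201·2249 ≡ 1 (mod 10692), hence d = 2249.

2249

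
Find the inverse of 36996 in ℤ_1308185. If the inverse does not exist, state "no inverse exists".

32496

Run Euclid on (1308185, 36996):
1308185 = 35*36996 + 13325
36996 = 2*13325 + 10346
13325 = 1*10346 + 2979
10346 = 3*2979 + 1409
2979 = 2*1409 + 161
1409 = 8*161 + 121
161 = 1*121 + 40
121 = 3*40 + 1
40 = 40*1 + 0
The gcd is 1. Working backward:
1 = 121 − 3·40
1 = −3·161 + 4·121
1 = 4·1409 − 35·161
1 = −35·2979 + 74·1409
1 = 74·10346 − 257·2979
1 = −257·13325 + 331·10346
1 = 331·36996 − 919·13325
1 = −919·1308185 + 32496·36996
So 36996·32496 ≡ 1 (mod 1308185).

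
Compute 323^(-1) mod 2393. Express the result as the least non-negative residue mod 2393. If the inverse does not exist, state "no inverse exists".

Extended Euclidean algorithm:
2393 = 7×323 + 132
323 = 2×132 + 59
132 = 2×59 + 14
59 = 4×14 + 3
14 = 4×3 + 2
3 = 1×2 + 1
2 = 2×1 + 0
gcd = 1, so the inverse exists. Back-substitute:
1 = 3 − 2
1 = −14 + 5·3
1 = 5·59 − 21·14
1 = −21·132 + 47·59
1 = 47·323 − 115·132
1 = −115·2393 + 852·323
So 323·852 ≡ 1 (mod 2393).

852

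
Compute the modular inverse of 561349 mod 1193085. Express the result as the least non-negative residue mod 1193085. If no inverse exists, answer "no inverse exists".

195319

Run Euclid on (1193085, 561349):
1193085 = 2·561349 + 70387
561349 = 7·70387 + 68640
70387 = 1·68640 + 1747
68640 = 39·1747 + 507
1747 = 3·507 + 226
507 = 2·226 + 55
226 = 4·55 + 6
55 = 9·6 + 1
6 = 6·1 + 0
The gcd is 1. Working backward:
1 = 55 − 9·6
1 = −9·226 + 37·55
1 = 37·507 − 83·226
1 = −83·1747 + 286·507
1 = 286·68640 − 11237·1747
1 = −11237·70387 + 11523·68640
1 = 11523·561349 − 91898·70387
1 = −91898·1193085 + 195319·561349
So 561349·195319 ≡ 1 (mod 1193085).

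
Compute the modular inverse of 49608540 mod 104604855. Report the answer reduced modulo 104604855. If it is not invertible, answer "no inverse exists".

no inverse exists

Compute gcd(49608540, 104604855):
104604855 = 2*49608540 + 5387775
49608540 = 9*5387775 + 1118565
5387775 = 4*1118565 + 913515
1118565 = 1*913515 + 205050
913515 = 4*205050 + 93315
205050 = 2*93315 + 18420
93315 = 5*18420 + 1215
18420 = 15*1215 + 195
1215 = 6*195 + 45
195 = 4*45 + 15
45 = 3*15 + 0
The gcd is 15, not 1, hence no inverse exists.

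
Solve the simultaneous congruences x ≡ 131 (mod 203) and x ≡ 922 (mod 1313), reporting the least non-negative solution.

37686

Write x = 131 + 203·k. Then 203·k ≡ 922 − 131 ≡ 791 (mod 1313).
Need 203⁻¹ mod 1313. Extended Euclid on (1313, 203):
1313 = 6*203 + 95
203 = 2*95 + 13
95 = 7*13 + 4
13 = 3*4 + 1
4 = 4*1 + 0
Back-substitute:
1 = 13 − 3·4
1 = −3·95 + 22·13
1 = 22·203 − 47·95
1 = −47·1313 + 304·203
203⁻¹ ≡ 304 (mod 1313), so k ≡ 304·791 ≡ 185 (mod 1313).
x = 131 + 203·185 = 37686.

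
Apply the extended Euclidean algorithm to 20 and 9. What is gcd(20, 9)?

1

Euclidean algorithm:
20 = 2*9 + 2
9 = 4*2 + 1
2 = 2*1 + 0
gcd(20, 9) = 1.
Express as a combination:
1 = 9 − 4·2
1 = −4·20 + 9·9
So 1 = (-4)·20 + (9)·9.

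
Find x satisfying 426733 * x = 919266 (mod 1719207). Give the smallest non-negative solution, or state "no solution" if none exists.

1635153

First find gcd(426733, 1719207):
1719207 = 4*426733 + 12275
426733 = 34*12275 + 9383
12275 = 1*9383 + 2892
9383 = 3*2892 + 707
2892 = 4*707 + 64
707 = 11*64 + 3
64 = 21*3 + 1
3 = 3*1 + 0
gcd = 1, so a unique solution mod 1719207 exists.
Back-substitute for the Bézout coefficients:
1 = 64 − 21·3
1 = −21·707 + 232·64
1 = 232·2892 − 949·707
1 = −949·9383 + 3079·2892
1 = 3079·12275 − 4028·9383
1 = −4028·426733 + 140031·12275
1 = 140031·1719207 − 564152·426733
So 426733·(-564152) ≡ 1 (mod 1719207), giving 426733⁻¹ ≡ 1155055.
x ≡ 426733⁻¹·919266 ≡ 1155055·919266 ≡ 1635153 (mod 1719207).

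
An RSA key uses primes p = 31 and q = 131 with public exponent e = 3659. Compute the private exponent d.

φ(n) = (p−1)(q−1) = 30·130 = 3900.
Need d with 3659·d ≡ 1 (mod 3900). Apply the extended Euclidean algorithm:
3900 = 1*3659 + 241
3659 = 15*241 + 44
241 = 5*44 + 21
44 = 2*21 + 2
21 = 10*2 + 1
2 = 2*1 + 0
Back-substitute:
1 = 21 − 10·2
1 = −10·44 + 21·21
1 = 21·241 − 115·44
1 = −115·3659 + 1746·241
1 = 1746·3900 − 1861·3659
So 3659·(-1861) ≡ 1 (mod 3900), hence d ≡ -1861 ≡ 2039 (mod 3900).

2039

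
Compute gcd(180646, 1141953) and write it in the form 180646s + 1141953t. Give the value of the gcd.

Repeated division:
1141953 = 6×180646 + 58077
180646 = 3×58077 + 6415
58077 = 9×6415 + 342
6415 = 18×342 + 259
342 = 1×259 + 83
259 = 3×83 + 10
83 = 8×10 + 3
10 = 3×3 + 1
3 = 3×1 + 0
gcd(180646, 1141953) = 1.
Back-substituting:
1 = 10 − 3·3
1 = −3·83 + 25·10
1 = 25·259 − 78·83
1 = −78·342 + 103·259
1 = 103·6415 − 1932·342
1 = −1932·58077 + 17491·6415
1 = 17491·180646 − 54405·58077
1 = −54405·1141953 + 343921·180646
So 1 = (-54405)·1141953 + (343921)·180646.

1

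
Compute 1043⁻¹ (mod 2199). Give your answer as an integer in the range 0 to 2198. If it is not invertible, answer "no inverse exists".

1946

Apply the Euclidean algorithm to 2199 and 1043:
2199 = 2*1043 + 113
1043 = 9*113 + 26
113 = 4*26 + 9
26 = 2*9 + 8
9 = 1*8 + 1
8 = 8*1 + 0
The gcd is 1. Working backward:
1 = 9 − 8
1 = −26 + 3·9
1 = 3·113 − 13·26
1 = −13·1043 + 120·113
1 = 120·2199 − 253·1043
Hence 1043⁻¹ ≡ -253 ≡ 1946 (mod 2199).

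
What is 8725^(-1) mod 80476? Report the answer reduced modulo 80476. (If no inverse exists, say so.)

Extended Euclidean algorithm:
80476 = 9·8725 + 1951
8725 = 4·1951 + 921
1951 = 2·921 + 109
921 = 8·109 + 49
109 = 2·49 + 11
49 = 4·11 + 5
11 = 2·5 + 1
5 = 5·1 + 0
gcd = 1, so the inverse exists. Back-substitute:
1 = 11 − 2·5
1 = −2·49 + 9·11
1 = 9·109 − 20·49
1 = −20·921 + 169·109
1 = 169·1951 − 358·921
1 = −358·8725 + 1601·1951
1 = 1601·80476 − 14767·8725
So 8725·(-14767) ≡ 1 (mod 80476), and -14767 ≡ 65709 (mod 80476).

65709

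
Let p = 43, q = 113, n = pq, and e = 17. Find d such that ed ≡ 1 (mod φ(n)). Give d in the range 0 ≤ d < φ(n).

1937

φ(n) = (p−1)(q−1) = 42·112 = 4704.
Need d with 17·d ≡ 1 (mod 4704). Apply the extended Euclidean algorithm:
4704 = 276*17 + 12
17 = 1*12 + 5
12 = 2*5 + 2
5 = 2*2 + 1
2 = 2*1 + 0
Back-substitute:
1 = 5 − 2·2
1 = −2·12 + 5·5
1 = 5·17 − 7·12
1 = −7·4704 + 1937·17
So 17·1937 ≡ 1 (mod 4704), hence d = 1937.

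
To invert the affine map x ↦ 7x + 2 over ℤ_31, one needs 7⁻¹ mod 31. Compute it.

Run Euclid on (31, 7):
31 = 4×7 + 3
7 = 2×3 + 1
3 = 3×1 + 0
Since gcd(7, 31) = 1, back-substitute to write 1 as a combination:
1 = 7 − 2·3
1 = −2·31 + 9·7
So 7·9 ≡ 1 (mod 31).

9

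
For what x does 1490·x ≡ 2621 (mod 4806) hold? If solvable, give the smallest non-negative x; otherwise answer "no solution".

gcd(1490, 4806):
4806 = 3*1490 + 336
1490 = 4*336 + 146
336 = 2*146 + 44
146 = 3*44 + 14
44 = 3*14 + 2
14 = 7*2 + 0
gcd = 2, but 2 ∤ 2621, so the congruence has no solution.

no solution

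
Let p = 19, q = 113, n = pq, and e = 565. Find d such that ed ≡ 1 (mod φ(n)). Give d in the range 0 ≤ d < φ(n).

157

φ(n) = (p−1)(q−1) = 18·112 = 2016.
Need d with 565·d ≡ 1 (mod 2016). Apply the extended Euclidean algorithm:
2016 = 3·565 + 321
565 = 1·321 + 244
321 = 1·244 + 77
244 = 3·77 + 13
77 = 5·13 + 12
13 = 1·12 + 1
12 = 12·1 + 0
Back-substitute:
1 = 13 − 12
1 = −77 + 6·13
1 = 6·244 − 19·77
1 = −19·321 + 25·244
1 = 25·565 − 44·321
1 = −44·2016 + 157·565
So 565·157 ≡ 1 (mod 2016), hence d = 157.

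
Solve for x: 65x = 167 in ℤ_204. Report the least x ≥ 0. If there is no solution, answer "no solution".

103

First find gcd(65, 204):
204 = 3·65 + 9
65 = 7·9 + 2
9 = 4·2 + 1
2 = 2·1 + 0
gcd = 1, so a unique solution mod 204 exists.
Back-substitute for the Bézout coefficients:
1 = 9 − 4·2
1 = −4·65 + 29·9
1 = 29·204 − 91·65
So 65·(-91) ≡ 1 (mod 204), giving 65⁻¹ ≡ 113.
x ≡ 65⁻¹·167 ≡ 113·167 ≡ 103 (mod 204).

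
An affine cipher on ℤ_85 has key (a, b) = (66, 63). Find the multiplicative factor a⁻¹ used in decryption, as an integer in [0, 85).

76

Run Euclid on (85, 66):
85 = 1·66 + 19
66 = 3·19 + 9
19 = 2·9 + 1
9 = 9·1 + 0
gcd = 1, so the inverse exists. Back-substitute:
1 = 19 − 2·9
1 = −2·66 + 7·19
1 = 7·85 − 9·66
So 66·(-9) ≡ 1 (mod 85), and -9 ≡ 76 (mod 85).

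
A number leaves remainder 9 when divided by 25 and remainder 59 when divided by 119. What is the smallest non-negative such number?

Write x = 9 + 25·k. Then 25·k ≡ 59 − 9 ≡ 50 (mod 119).
Need 25⁻¹ mod 119. Extended Euclid on (119, 25):
119 = 4×25 + 19
25 = 1×19 + 6
19 = 3×6 + 1
6 = 6×1 + 0
Back-substitute:
1 = 19 − 3·6
1 = −3·25 + 4·19
1 = 4·119 − 19·25
25⁻¹ ≡ 100 (mod 119), so k ≡ 100·50 ≡ 2 (mod 119).
x = 9 + 25·2 = 59.

59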